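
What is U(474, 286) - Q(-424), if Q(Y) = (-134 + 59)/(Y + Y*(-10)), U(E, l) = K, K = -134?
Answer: -170423/1272 ≈ -133.98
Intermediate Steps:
U(E, l) = -134
Q(Y) = 25/(3*Y) (Q(Y) = -75/(Y - 10*Y) = -75*(-1/(9*Y)) = -(-25)/(3*Y) = 25/(3*Y))
U(474, 286) - Q(-424) = -134 - 25/(3*(-424)) = -134 - 25*(-1)/(3*424) = -134 - 1*(-25/1272) = -134 + 25/1272 = -170423/1272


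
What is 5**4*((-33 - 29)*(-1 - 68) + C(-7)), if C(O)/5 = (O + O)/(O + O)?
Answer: 2676875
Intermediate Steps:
C(O) = 5 (C(O) = 5*((O + O)/(O + O)) = 5*((2*O)/((2*O))) = 5*((2*O)*(1/(2*O))) = 5*1 = 5)
5**4*((-33 - 29)*(-1 - 68) + C(-7)) = 5**4*((-33 - 29)*(-1 - 68) + 5) = 625*(-62*(-69) + 5) = 625*(4278 + 5) = 625*4283 = 2676875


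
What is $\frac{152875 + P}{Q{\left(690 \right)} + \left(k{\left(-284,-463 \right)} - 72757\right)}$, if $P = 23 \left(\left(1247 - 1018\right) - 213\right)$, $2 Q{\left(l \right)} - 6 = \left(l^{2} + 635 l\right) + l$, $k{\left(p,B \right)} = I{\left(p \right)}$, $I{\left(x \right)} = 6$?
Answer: $\frac{153243}{384722} \approx 0.39832$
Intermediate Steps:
$k{\left(p,B \right)} = 6$
$Q{\left(l \right)} = 3 + \frac{l^{2}}{2} + 318 l$ ($Q{\left(l \right)} = 3 + \frac{\left(l^{2} + 635 l\right) + l}{2} = 3 + \frac{l^{2} + 636 l}{2} = 3 + \left(\frac{l^{2}}{2} + 318 l\right) = 3 + \frac{l^{2}}{2} + 318 l$)
$P = 368$ ($P = 23 \left(229 - 213\right) = 23 \cdot 16 = 368$)
$\frac{152875 + P}{Q{\left(690 \right)} + \left(k{\left(-284,-463 \right)} - 72757\right)} = \frac{152875 + 368}{\left(3 + \frac{690^{2}}{2} + 318 \cdot 690\right) + \left(6 - 72757\right)} = \frac{153243}{\left(3 + \frac{1}{2} \cdot 476100 + 219420\right) - 72751} = \frac{153243}{\left(3 + 238050 + 219420\right) - 72751} = \frac{153243}{457473 - 72751} = \frac{153243}{384722}$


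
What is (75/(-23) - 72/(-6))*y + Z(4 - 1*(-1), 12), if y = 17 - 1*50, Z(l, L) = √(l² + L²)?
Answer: -6334/23 ≈ -275.39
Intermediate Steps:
Z(l, L) = √(L² + l²)
y = -33 (y = 17 - 50 = -33)
(75/(-23) - 72/(-6))*y + Z(4 - 1*(-1), 12) = (75/(-23) - 72/(-6))*(-33) + √(12² + (4 - 1*(-1))²) = (75*(-1/23) - 72*(-⅙))*(-33) + √(144 + (4 + 1)²) = (-75/23 + 12)*(-33) + √(144 + 5²) = (201/23)*(-33) + √(144 + 25) = -6633/23 + √169 = -6633/23 + 13 = -6334/23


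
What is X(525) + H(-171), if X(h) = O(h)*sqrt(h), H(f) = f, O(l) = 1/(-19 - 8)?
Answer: -171 - 5*sqrt(21)/27 ≈ -171.85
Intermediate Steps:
O(l) = -1/27 (O(l) = 1/(-27) = -1/27)
X(h) = -sqrt(h)/27
X(525) + H(-171) = -5*sqrt(21)/27 - 171 = -171 - 5*sqrt(21)/27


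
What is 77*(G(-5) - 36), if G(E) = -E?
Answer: -2387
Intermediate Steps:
77*(G(-5) - 36) = 77*(-1*(-5) - 36) = 77*(5 - 36) = 77*(-31) = -2387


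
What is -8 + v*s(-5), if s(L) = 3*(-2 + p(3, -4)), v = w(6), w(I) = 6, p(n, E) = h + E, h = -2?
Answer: -152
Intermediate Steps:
p(n, E) = -2 + E
v = 6
s(L) = -24 (s(L) = 3*(-2 + (-2 - 4)) = 3*(-2 - 6) = 3*(-8) = -24)
-8 + v*s(-5) = -8 + 6*(-24) = -8 - 144 = -152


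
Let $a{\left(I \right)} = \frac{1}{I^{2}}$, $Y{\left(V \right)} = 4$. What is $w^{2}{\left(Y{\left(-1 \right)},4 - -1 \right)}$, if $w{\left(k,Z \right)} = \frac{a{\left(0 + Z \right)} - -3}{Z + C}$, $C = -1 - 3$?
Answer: $\frac{5776}{625} \approx 9.2416$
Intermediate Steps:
$C = -4$ ($C = -1 - 3 = -4$)
$a{\left(I \right)} = \frac{1}{I^{2}}$
$w{\left(k,Z \right)} = \frac{3 + \frac{1}{Z^{2}}}{-4 + Z}$ ($w{\left(k,Z \right)} = \frac{\frac{1}{\left(0 + Z\right)^{2}} - -3}{Z - 4} = \frac{\frac{1}{Z^{2}} + 3}{-4 + Z} = \frac{3 + \frac{1}{Z^{2}}}{-4 + Z}$)
$w^{2}{\left(Y{\left(-1 \right)},4 - -1 \right)} = \left(\frac{1 + 3 \left(4 - -1\right)^{2}}{\left(4 - -1\right)^{2} \left(-4 + \left(4 - -1\right)\right)}\right)^{2} = \left(\frac{1 + 3 \left(4 + 1\right)^{2}}{\left(4 + 1\right)^{2} \left(-4 + \left(4 + 1\right)\right)}\right)^{2} = \left(\frac{1 + 3 \cdot 5^{2}}{25 \left(-4 + 5\right)}\right)^{2} = \left(\frac{1 + 3 \cdot 25}{25 \cdot 1}\right)^{2} = \left(\frac{1}{25} \cdot 1 \left(1 + 75\right)\right)^{2} = \left(\frac{1}{25} \cdot 1 \cdot 76\right)^{2} = \left(\frac{76}{25}\right)^{2} = \frac{5776}{625}$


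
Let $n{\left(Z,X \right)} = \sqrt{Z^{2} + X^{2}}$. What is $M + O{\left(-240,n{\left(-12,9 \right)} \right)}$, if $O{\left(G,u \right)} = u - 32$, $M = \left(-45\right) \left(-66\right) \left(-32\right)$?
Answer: $-95057$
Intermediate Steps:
$n{\left(Z,X \right)} = \sqrt{X^{2} + Z^{2}}$
$M = -95040$ ($M = 2970 \left(-32\right) = -95040$)
$O{\left(G,u \right)} = -32 + u$ ($O{\left(G,u \right)} = u - 32 = -32 + u$)
$M + O{\left(-240,n{\left(-12,9 \right)} \right)} = -95040 - \left(32 - \sqrt{9^{2} + \left(-12\right)^{2}}\right) = -95040 - \left(32 - \sqrt{81 + 144}\right) = -95040 - \left(32 - \sqrt{225}\right) = -95040 + \left(-32 + 15\right) = -95040 - 17 = -95057$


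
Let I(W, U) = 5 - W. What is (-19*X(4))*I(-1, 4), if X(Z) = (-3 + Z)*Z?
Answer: -456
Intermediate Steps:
X(Z) = Z*(-3 + Z)
(-19*X(4))*I(-1, 4) = (-76*(-3 + 4))*(5 - 1*(-1)) = (-76)*(5 + 1) = -19*4*6 = -76*6 = -456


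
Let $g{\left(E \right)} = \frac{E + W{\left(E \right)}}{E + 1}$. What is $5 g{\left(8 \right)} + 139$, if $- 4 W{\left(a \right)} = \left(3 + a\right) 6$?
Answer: $\frac{2417}{18} \approx 134.28$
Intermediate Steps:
$W{\left(a \right)} = - \frac{9}{2} - \frac{3 a}{2}$ ($W{\left(a \right)} = - \frac{\left(3 + a\right) 6}{4} = - \frac{18 + 6 a}{4} = - \frac{9}{2} - \frac{3 a}{2}$)
$g{\left(E \right)} = \frac{- \frac{9}{2} - \frac{E}{2}}{1 + E}$ ($g{\left(E \right)} = \frac{E - \left(\frac{9}{2} + \frac{3 E}{2}\right)}{E + 1} = \frac{- \frac{9}{2} - \frac{E}{2}}{1 + E}$)
$5 g{\left(8 \right)} + 139 = 5 \frac{-9 - 8}{2 \left(1 + 8\right)} + 139 = 5 \frac{-9 - 8}{2 \cdot 9} + 139 = 5 \cdot \frac{1}{2} \cdot \frac{1}{9} \left(-17\right) + 139 = 5 \left(- \frac{17}{18}\right) + 139 = - \frac{85}{18} + 139 = \frac{2417}{18}$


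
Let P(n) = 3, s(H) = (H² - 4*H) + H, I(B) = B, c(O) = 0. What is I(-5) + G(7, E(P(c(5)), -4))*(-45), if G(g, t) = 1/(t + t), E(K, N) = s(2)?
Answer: 25/4 ≈ 6.2500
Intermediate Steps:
s(H) = H² - 3*H
E(K, N) = -2 (E(K, N) = 2*(-3 + 2) = 2*(-1) = -2)
G(g, t) = 1/(2*t)
I(-5) + G(7, E(P(c(5)), -4))*(-45) = -5 + ((½)/(-2))*(-45) = -5 + ((½)*(-½))*(-45) = -5 - ¼*(-45) = -5 + 45/4 = 25/4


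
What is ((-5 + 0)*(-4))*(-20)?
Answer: -400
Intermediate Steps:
((-5 + 0)*(-4))*(-20) = -5*(-4)*(-20) = 20*(-20) = -400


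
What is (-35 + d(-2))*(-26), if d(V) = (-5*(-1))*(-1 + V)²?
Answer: -260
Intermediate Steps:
d(V) = 5*(-1 + V)²
(-35 + d(-2))*(-26) = (-35 + 5*(-1 - 2)²)*(-26) = (-35 + 5*(-3)²)*(-26) = (-35 + 5*9)*(-26) = (-35 + 45)*(-26) = 10*(-26) = -260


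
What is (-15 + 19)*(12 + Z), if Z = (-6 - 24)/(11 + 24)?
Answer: 312/7 ≈ 44.571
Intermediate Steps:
Z = -6/7 (Z = -30/35 = -30*1/35 = -6/7 ≈ -0.85714)
(-15 + 19)*(12 + Z) = (-15 + 19)*(12 - 6/7) = 4*(78/7) = 312/7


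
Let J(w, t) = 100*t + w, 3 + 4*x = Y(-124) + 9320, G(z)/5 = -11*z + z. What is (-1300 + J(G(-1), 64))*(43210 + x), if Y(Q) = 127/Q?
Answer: 58162403075/248 ≈ 2.3453e+8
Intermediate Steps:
G(z) = -50*z (G(z) = 5*(-11*z + z) = 5*(-10*z) = -50*z)
x = 1155181/496 (x = -3/4 + (127/(-124) + 9320)/4 = -3/4 + (127*(-1/124) + 9320)/4 = -3/4 + (-127/124 + 9320)/4 = -3/4 + (1/4)*(1155553/124) = -3/4 + 1155553/496 = 1155181/496 ≈ 2329.0)
J(w, t) = w + 100*t
(-1300 + J(G(-1), 64))*(43210 + x) = (-1300 + (-50*(-1) + 100*64))*(43210 + 1155181/496) = (-1300 + (50 + 6400))*(22587341/496) = (-1300 + 6450)*(22587341/496) = 5150*(22587341/496) = 58162403075/248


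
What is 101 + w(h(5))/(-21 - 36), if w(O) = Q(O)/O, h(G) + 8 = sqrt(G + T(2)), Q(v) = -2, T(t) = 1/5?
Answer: 846239/8379 - sqrt(130)/8379 ≈ 100.99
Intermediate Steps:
T(t) = 1/5
h(G) = -8 + sqrt(1/5 + G) (h(G) = -8 + sqrt(G + 1/5) = -8 + sqrt(1/5 + G))
w(O) = -2/O
101 + w(h(5))/(-21 - 36) = 101 + (-2/(-8 + sqrt(5 + 25*5)/5))/(-21 - 36) = 101 - 2/(-8 + sqrt(5 + 125)/5)/(-57) = 101 - 2/(-8 + sqrt(130)/5)*(-1/57) = 101 + 2/(57*(-8 + sqrt(130)/5))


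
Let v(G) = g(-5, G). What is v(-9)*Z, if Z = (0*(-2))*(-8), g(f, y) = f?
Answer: 0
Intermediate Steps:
Z = 0 (Z = 0*(-8) = 0)
v(G) = -5
v(-9)*Z = -5*0 = 0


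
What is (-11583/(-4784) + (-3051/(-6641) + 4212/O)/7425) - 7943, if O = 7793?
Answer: -8317653366652467/1047487055120 ≈ -7940.6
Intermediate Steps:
(-11583/(-4784) + (-3051/(-6641) + 4212/O)/7425) - 7943 = (-11583/(-4784) + (-3051/(-6641) + 4212/7793)/7425) - 7943 = (-11583*(-1/4784) + (-3051*(-1/6641) + 4212*(1/7793))*(1/7425)) - 7943 = (891/368 + (3051/6641 + 4212/7793)*(1/7425)) - 7943 = (891/368 + (51748335/51753313)*(1/7425)) - 7943 = (891/368 + 383321/2846432215) - 7943 = 2536312165693/1047487055120 - 7943 = -8317653366652467/1047487055120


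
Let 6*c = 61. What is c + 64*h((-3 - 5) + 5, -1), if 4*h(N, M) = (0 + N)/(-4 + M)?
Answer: 593/30 ≈ 19.767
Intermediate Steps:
c = 61/6 (c = (1/6)*61 = 61/6 ≈ 10.167)
h(N, M) = N/(4*(-4 + M)) (h(N, M) = ((0 + N)/(-4 + M))/4 = (N/(-4 + M))/4 = N/(4*(-4 + M)))
c + 64*h((-3 - 5) + 5, -1) = 61/6 + 64*(((-3 - 5) + 5)/(4*(-4 - 1))) = 61/6 + 64*((1/4)*(-8 + 5)/(-5)) = 61/6 + 64*((1/4)*(-3)*(-1/5)) = 61/6 + 64*(3/20) = 61/6 + 48/5 = 593/30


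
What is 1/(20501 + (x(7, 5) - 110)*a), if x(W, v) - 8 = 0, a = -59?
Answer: 1/26519 ≈ 3.7709e-5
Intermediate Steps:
x(W, v) = 8 (x(W, v) = 8 + 0 = 8)
1/(20501 + (x(7, 5) - 110)*a) = 1/(20501 + (8 - 110)*(-59)) = 1/(20501 - 102*(-59)) = 1/(20501 + 6018) = 1/26519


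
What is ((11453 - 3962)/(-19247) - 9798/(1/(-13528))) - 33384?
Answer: 2550496180629/19247 ≈ 1.3251e+8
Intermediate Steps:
((11453 - 3962)/(-19247) - 9798/(1/(-13528))) - 33384 = (7491*(-1/19247) - 9798/(-1/13528)) - 33384 = (-7491/19247 - 9798*(-13528)) - 33384 = (-7491/19247 + 132547344) - 33384 = 2551138722477/19247 - 33384 = 2550496180629/19247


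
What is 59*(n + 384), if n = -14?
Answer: 21830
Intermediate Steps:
59*(n + 384) = 59*(-14 + 384) = 59*370 = 21830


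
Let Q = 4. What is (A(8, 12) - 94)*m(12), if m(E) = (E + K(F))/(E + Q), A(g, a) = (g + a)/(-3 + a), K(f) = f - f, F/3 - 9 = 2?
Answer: -413/6 ≈ -68.833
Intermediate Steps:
F = 33 (F = 27 + 3*2 = 27 + 6 = 33)
K(f) = 0
A(g, a) = (a + g)/(-3 + a)
m(E) = E/(4 + E) (m(E) = (E + 0)/(E + 4) = E/(4 + E))
(A(8, 12) - 94)*m(12) = ((12 + 8)/(-3 + 12) - 94)*(12/(4 + 12)) = (20/9 - 94)*(12/16) = ((1/9)*20 - 94)*(12*(1/16)) = (20/9 - 94)*(3/4) = -826/9*3/4 = -413/6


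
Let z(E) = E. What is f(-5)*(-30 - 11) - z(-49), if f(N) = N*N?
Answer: -976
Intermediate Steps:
f(N) = N²
f(-5)*(-30 - 11) - z(-49) = (-5)²*(-30 - 11) - 1*(-49) = 25*(-41) + 49 = -1025 + 49 = -976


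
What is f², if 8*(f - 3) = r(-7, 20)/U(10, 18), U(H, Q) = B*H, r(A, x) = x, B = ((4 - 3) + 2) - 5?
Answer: 529/64 ≈ 8.2656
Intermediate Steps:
B = -2 (B = (1 + 2) - 5 = 3 - 5 = -2)
U(H, Q) = -2*H
f = 23/8 (f = 3 + (20/((-2*10)))/8 = 3 + (20/(-20))/8 = 3 + (20*(-1/20))/8 = 3 + (⅛)*(-1) = 3 - ⅛ = 23/8 ≈ 2.8750)
f² = (23/8)² = 529/64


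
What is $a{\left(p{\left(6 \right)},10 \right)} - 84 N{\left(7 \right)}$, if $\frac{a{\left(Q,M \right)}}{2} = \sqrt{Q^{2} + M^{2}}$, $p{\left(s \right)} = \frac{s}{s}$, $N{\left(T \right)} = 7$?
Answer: $-588 + 2 \sqrt{101} \approx -567.9$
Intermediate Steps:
$p{\left(s \right)} = 1$
$a{\left(Q,M \right)} = 2 \sqrt{M^{2} + Q^{2}}$ ($a{\left(Q,M \right)} = 2 \sqrt{Q^{2} + M^{2}} = 2 \sqrt{M^{2} + Q^{2}}$)
$a{\left(p{\left(6 \right)},10 \right)} - 84 N{\left(7 \right)} = 2 \sqrt{10^{2} + 1^{2}} - 588 = 2 \sqrt{100 + 1} - 588 = 2 \sqrt{101} - 588 = -588 + 2 \sqrt{101}$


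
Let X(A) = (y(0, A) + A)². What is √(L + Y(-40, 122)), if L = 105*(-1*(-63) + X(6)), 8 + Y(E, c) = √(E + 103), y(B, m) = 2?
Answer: √(13327 + 3*√7) ≈ 115.48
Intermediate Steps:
X(A) = (2 + A)²
Y(E, c) = -8 + √(103 + E) (Y(E, c) = -8 + √(E + 103) = -8 + √(103 + E))
L = 13335 (L = 105*(-1*(-63) + (2 + 6)²) = 105*(63 + 8²) = 105*(63 + 64) = 105*127 = 13335)
√(L + Y(-40, 122)) = √(13335 + (-8 + √(103 - 40))) = √(13335 + (-8 + √63)) = √(13335 + (-8 + 3*√7)) = √(13327 + 3*√7)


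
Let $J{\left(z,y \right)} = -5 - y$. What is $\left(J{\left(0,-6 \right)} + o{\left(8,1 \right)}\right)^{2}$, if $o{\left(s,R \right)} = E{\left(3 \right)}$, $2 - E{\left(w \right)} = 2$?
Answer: $1$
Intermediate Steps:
$E{\left(w \right)} = 0$ ($E{\left(w \right)} = 2 - 2 = 0$)
$o{\left(s,R \right)} = 0$
$\left(J{\left(0,-6 \right)} + o{\left(8,1 \right)}\right)^{2} = \left(\left(-5 - -6\right) + 0\right)^{2} = \left(\left(-5 + 6\right) + 0\right)^{2} = \left(1 + 0\right)^{2} = 1^{2} = 1$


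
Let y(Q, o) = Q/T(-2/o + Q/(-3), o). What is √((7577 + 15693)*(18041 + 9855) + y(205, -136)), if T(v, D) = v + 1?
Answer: 2*√30606182559880705/13733 ≈ 25478.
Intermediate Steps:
T(v, D) = 1 + v
y(Q, o) = Q/(1 - 2/o - Q/3) (y(Q, o) = Q/(1 + (-2/o + Q/(-3))) = Q/(1 + (-2/o + Q*(-⅓))) = Q/(1 + (-2/o - Q/3)) = Q/(1 - 2/o - Q/3))
√((7577 + 15693)*(18041 + 9855) + y(205, -136)) = √((7577 + 15693)*(18041 + 9855) - 3*205*(-136)/(6 - 136*(-3 + 205))) = √(23270*27896 - 3*205*(-136)/(6 - 136*202)) = √(649139920 - 3*205*(-136)/(6 - 27472)) = √(649139920 - 3*205*(-136)/(-27466)) = √(649139920 - 3*205*(-136)*(-1/27466)) = √(649139920 - 41820/13733) = √(8914638479540/13733) = 2*√30606182559880705/13733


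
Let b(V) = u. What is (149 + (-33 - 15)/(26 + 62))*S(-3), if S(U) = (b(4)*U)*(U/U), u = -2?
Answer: 9798/11 ≈ 890.73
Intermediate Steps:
b(V) = -2
S(U) = -2*U (S(U) = (-2*U)*(U/U) = -2*U*1 = -2*U)
(149 + (-33 - 15)/(26 + 62))*S(-3) = (149 + (-33 - 15)/(26 + 62))*(-2*(-3)) = (149 - 48/88)*6 = (149 - 48*1/88)*6 = (149 - 6/11)*6 = (1633/11)*6 = 9798/11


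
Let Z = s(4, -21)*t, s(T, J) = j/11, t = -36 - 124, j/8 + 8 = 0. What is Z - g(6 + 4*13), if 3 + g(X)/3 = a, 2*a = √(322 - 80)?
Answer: 10339/11 - 33*√2/2 ≈ 916.57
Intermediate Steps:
j = -64 (j = -64 + 8*0 = -64 + 0 = -64)
t = -160
s(T, J) = -64/11
a = 11*√2/2 (a = √(322 - 80)/2 = √242/2 = (11*√2)/2 = 11*√2/2 ≈ 7.7782)
g(X) = -9 + 33*√2/2 (g(X) = -9 + 3*(11*√2/2) = -9 + 33*√2/2)
Z = 10240/11 (Z = -64/11*(-160) = 10240/11 ≈ 930.91)
Z - g(6 + 4*13) = 10240/11 - (-9 + 33*√2/2) = 10240/11 + (9 - 33*√2/2) = 10339/11 - 33*√2/2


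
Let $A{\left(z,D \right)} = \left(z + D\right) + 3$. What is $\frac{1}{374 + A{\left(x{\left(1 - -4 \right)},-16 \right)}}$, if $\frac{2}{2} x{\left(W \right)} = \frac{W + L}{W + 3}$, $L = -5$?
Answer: $\frac{1}{361} \approx 0.0027701$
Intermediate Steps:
$x{\left(W \right)} = \frac{-5 + W}{3 + W}$ ($x{\left(W \right)} = \frac{W - 5}{W + 3} = \frac{-5 + W}{3 + W}$)
$A{\left(z,D \right)} = 3 + D + z$ ($A{\left(z,D \right)} = \left(D + z\right) + 3 = 3 + D + z$)
$\frac{1}{374 + A{\left(x{\left(1 - -4 \right)},-16 \right)}} = \frac{1}{374 + \left(3 - 16 + \frac{-5 + \left(1 - -4\right)}{3 + \left(1 - -4\right)}\right)} = \frac{1}{374 + \left(3 - 16 + \frac{-5 + \left(1 + 4\right)}{3 + \left(1 + 4\right)}\right)} = \frac{1}{374 + \left(3 - 16 + \frac{-5 + 5}{3 + 5}\right)} = \frac{1}{374 + \left(3 - 16 + \frac{1}{8} \cdot 0\right)} = \frac{1}{374 + \left(3 - 16 + 0\right)} = \frac{1}{374 - 13} = \frac{1}{361}$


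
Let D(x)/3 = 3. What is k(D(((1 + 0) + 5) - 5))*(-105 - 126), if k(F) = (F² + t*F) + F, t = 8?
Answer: -37422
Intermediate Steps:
D(x) = 9 (D(x) = 3*3 = 9)
k(F) = F² + 9*F (k(F) = (F² + 8*F) + F = F² + 9*F)
k(D(((1 + 0) + 5) - 5))*(-105 - 126) = (9*(9 + 9))*(-105 - 126) = (9*18)*(-231) = 162*(-231) = -37422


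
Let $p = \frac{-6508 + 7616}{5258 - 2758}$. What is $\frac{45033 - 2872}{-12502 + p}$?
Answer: $- \frac{26350625}{7813473} \approx -3.3725$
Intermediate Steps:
$p = \frac{277}{625}$ ($p = \frac{1108}{2500} = 1108 \cdot \frac{1}{2500} = \frac{277}{625} \approx 0.4432$)
$\frac{45033 - 2872}{-12502 + p} = \frac{45033 - 2872}{-12502 + \frac{277}{625}} = \frac{42161}{- \frac{7813473}{625}} = 42161 \left(- \frac{625}{7813473}\right) = - \frac{26350625}{7813473}$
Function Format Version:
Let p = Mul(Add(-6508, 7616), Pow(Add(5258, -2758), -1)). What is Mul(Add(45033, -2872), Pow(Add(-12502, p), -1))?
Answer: Rational(-26350625, 7813473) ≈ -3.3725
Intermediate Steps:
p = Rational(277, 625) (p = Mul(1108, Pow(2500, -1)) = Mul(1108, Rational(1, 2500)) = Rational(277, 625) ≈ 0.44320)
Mul(Add(45033, -2872), Pow(Add(-12502, p), -1)) = Mul(Add(45033, -2872), Pow(Add(-12502, Rational(277, 625)), -1)) = Mul(42161, Pow(Rational(-7813473, 625), -1)) = Mul(42161, Rational(-625, 7813473)) = Rational(-26350625, 7813473)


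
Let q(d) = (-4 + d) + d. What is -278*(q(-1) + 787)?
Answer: -217118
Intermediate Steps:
q(d) = -4 + 2*d
-278*(q(-1) + 787) = -278*((-4 + 2*(-1)) + 787) = -278*((-4 - 2) + 787) = -278*(-6 + 787) = -278*781 = -217118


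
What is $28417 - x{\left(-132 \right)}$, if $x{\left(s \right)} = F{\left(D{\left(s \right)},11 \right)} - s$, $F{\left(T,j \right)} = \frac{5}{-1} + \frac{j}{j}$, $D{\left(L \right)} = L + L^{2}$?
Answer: $28289$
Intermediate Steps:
$F{\left(T,j \right)} = -4$ ($F{\left(T,j \right)} = 5 \left(-1\right) + 1 = -5 + 1 = -4$)
$x{\left(s \right)} = -4 - s$
$28417 - x{\left(-132 \right)} = 28417 - \left(-4 - -132\right) = 28417 - \left(-4 + 132\right) = 28417 - 128 = 28289$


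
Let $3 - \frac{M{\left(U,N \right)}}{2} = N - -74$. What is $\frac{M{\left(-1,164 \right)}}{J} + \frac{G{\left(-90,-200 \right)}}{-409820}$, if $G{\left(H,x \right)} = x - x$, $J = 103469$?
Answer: $- \frac{470}{103469} \approx -0.0045424$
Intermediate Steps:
$G{\left(H,x \right)} = 0$
$M{\left(U,N \right)} = -142 - 2 N$ ($M{\left(U,N \right)} = 6 - 2 \left(N - -74\right) = 6 - 2 \left(N + 74\right) = 6 - 2 \left(74 + N\right) = 6 - \left(148 + 2 N\right) = -142 - 2 N$)
$\frac{M{\left(-1,164 \right)}}{J} + \frac{G{\left(-90,-200 \right)}}{-409820} = \frac{-142 - 328}{103469} + \frac{0}{-409820} = \left(-142 - 328\right) \frac{1}{103469} + 0 \left(- \frac{1}{409820}\right) = \left(-470\right) \frac{1}{103469} + 0 = - \frac{470}{103469} + 0 = - \frac{470}{103469}$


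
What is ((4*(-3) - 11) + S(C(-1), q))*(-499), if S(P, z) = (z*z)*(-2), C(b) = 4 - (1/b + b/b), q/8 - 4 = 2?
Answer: 2310869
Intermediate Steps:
q = 48 (q = 32 + 8*2 = 32 + 16 = 48)
C(b) = 3 - 1/b (C(b) = 4 - (1/b + 1) = 4 - (1 + 1/b) = 4 + (-1 - 1/b) = 3 - 1/b)
S(P, z) = -2*z² (S(P, z) = z²*(-2) = -2*z²)
((4*(-3) - 11) + S(C(-1), q))*(-499) = ((4*(-3) - 11) - 2*48²)*(-499) = ((-12 - 11) - 2*2304)*(-499) = (-23 - 4608)*(-499) = -4631*(-499) = 2310869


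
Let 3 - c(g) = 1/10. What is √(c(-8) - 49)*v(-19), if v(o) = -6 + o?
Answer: -5*I*√4610/2 ≈ -169.74*I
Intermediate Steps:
c(g) = 29/10 (c(g) = 3 - 1/10 = 3 - 1*⅒ = 3 - ⅒ = 29/10)
√(c(-8) - 49)*v(-19) = √(29/10 - 49)*(-6 - 19) = √(-461/10)*(-25) = (I*√4610/10)*(-25) = -5*I*√4610/2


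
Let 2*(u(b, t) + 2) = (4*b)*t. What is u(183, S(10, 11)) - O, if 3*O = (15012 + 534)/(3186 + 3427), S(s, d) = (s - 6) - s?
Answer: -14540556/6613 ≈ -2198.8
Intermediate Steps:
S(s, d) = -6 (S(s, d) = (-6 + s) - s = -6)
O = 5182/6613 (O = ((15012 + 534)/(3186 + 3427))/3 = (15546/6613)/3 = (15546*(1/6613))/3 = (⅓)*(15546/6613) = 5182/6613 ≈ 0.78361)
u(b, t) = -2 + 2*b*t (u(b, t) = -2 + ((4*b)*t)/2 = -2 + (4*b*t)/2 = -2 + 2*b*t)
u(183, S(10, 11)) - O = (-2 + 2*183*(-6)) - 1*5182/6613 = (-2 - 2196) - 5182/6613 = -2198 - 5182/6613 = -14540556/6613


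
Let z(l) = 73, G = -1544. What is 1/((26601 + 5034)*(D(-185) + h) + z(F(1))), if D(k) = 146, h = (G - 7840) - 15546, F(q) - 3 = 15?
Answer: -1/784041767 ≈ -1.2754e-9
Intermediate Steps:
F(q) = 18 (F(q) = 3 + 15 = 18)
h = -24930 (h = (-1544 - 7840) - 15546 = -9384 - 15546 = -24930)
1/((26601 + 5034)*(D(-185) + h) + z(F(1))) = 1/((26601 + 5034)*(146 - 24930) + 73) = 1/(31635*(-24784) + 73) = 1/(-784041840 + 73) = 1/(-784041767) = -1/784041767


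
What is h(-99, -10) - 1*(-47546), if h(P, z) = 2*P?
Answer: 47348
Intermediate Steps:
h(-99, -10) - 1*(-47546) = 2*(-99) - 1*(-47546) = -198 + 47546 = 47348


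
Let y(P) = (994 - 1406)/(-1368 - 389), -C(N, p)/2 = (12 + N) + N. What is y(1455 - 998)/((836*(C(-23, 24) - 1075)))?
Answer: -103/369783491 ≈ -2.7854e-7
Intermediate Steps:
C(N, p) = -24 - 4*N (C(N, p) = -2*((12 + N) + N) = -2*(12 + 2*N) = -24 - 4*N)
y(P) = 412/1757 (y(P) = -412/(-1757) = -412*(-1/1757) = 412/1757)
y(1455 - 998)/((836*(C(-23, 24) - 1075))) = 412/(1757*((836*((-24 - 4*(-23)) - 1075)))) = 412/(1757*((836*((-24 + 92) - 1075)))) = 412/(1757*((836*(68 - 1075)))) = 412/(1757*((836*(-1007)))) = (412/1757)/(-841852) = (412/1757)*(-1/841852) = -103/369783491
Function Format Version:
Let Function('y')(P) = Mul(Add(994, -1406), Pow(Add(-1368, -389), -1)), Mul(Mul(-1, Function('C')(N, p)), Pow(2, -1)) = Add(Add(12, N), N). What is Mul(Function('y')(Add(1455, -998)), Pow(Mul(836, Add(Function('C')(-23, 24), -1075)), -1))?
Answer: Rational(-103, 369783491) ≈ -2.7854e-7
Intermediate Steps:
Function('C')(N, p) = Add(-24, Mul(-4, N)) (Function('C')(N, p) = Mul(-2, Add(Add(12, N), N)) = Mul(-2, Add(12, Mul(2, N))) = Add(-24, Mul(-4, N)))
Function('y')(P) = Rational(412, 1757) (Function('y')(P) = Mul(-412, Pow(-1757, -1)) = Mul(-412, Rational(-1, 1757)) = Rational(412, 1757))
Mul(Function('y')(Add(1455, -998)), Pow(Mul(836, Add(Function('C')(-23, 24), -1075)), -1)) = Mul(Rational(412, 1757), Pow(Mul(836, Add(Add(-24, Mul(-4, -23)), -1075)), -1)) = Mul(Rational(412, 1757), Pow(Mul(836, Add(Add(-24, 92), -1075)), -1)) = Mul(Rational(412, 1757), Pow(Mul(836, Add(68, -1075)), -1)) = Mul(Rational(412, 1757), Pow(Mul(836, -1007), -1)) = Mul(Rational(412, 1757), Pow(-841852, -1)) = Mul(Rational(412, 1757), Rational(-1, 841852)) = Rational(-103, 369783491)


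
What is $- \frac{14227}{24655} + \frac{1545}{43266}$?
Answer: $- \frac{192484469}{355574410} \approx -0.54133$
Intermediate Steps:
$- \frac{14227}{24655} + \frac{1545}{43266} = \left(-14227\right) \frac{1}{24655} + 1545 \cdot \frac{1}{43266} = - \frac{14227}{24655} + \frac{515}{14422} = - \frac{192484469}{355574410}$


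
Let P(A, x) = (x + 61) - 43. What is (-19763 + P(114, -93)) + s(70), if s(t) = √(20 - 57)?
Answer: -19838 + I*√37 ≈ -19838.0 + 6.0828*I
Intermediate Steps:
s(t) = I*√37 (s(t) = √(-37) = I*√37)
P(A, x) = 18 + x (P(A, x) = (61 + x) - 43 = 18 + x)
(-19763 + P(114, -93)) + s(70) = (-19763 + (18 - 93)) + I*√37 = (-19763 - 75) + I*√37 = -19838 + I*√37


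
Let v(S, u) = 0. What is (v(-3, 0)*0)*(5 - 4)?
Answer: 0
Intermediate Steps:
(v(-3, 0)*0)*(5 - 4) = (0*0)*(5 - 4) = 0*1 = 0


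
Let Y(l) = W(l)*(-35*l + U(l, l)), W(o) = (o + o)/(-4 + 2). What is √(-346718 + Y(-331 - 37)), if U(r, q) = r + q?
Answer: √4122274 ≈ 2030.3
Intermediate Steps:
W(o) = -o (W(o) = (2*o)/(-2) = (2*o)*(-½) = -o)
U(r, q) = q + r
Y(l) = 33*l² (Y(l) = (-l)*(-35*l + (l + l)) = (-l)*(-35*l + 2*l) = (-l)*(-33*l) = 33*l²)
√(-346718 + Y(-331 - 37)) = √(-346718 + 33*(-331 - 37)²) = √(-346718 + 33*(-368)²) = √(-346718 + 33*135424) = √(-346718 + 4468992) = √4122274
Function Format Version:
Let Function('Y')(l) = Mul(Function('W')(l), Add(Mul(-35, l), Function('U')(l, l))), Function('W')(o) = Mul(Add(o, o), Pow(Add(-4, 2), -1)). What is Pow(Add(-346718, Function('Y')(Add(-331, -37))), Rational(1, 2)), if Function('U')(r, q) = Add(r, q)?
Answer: Pow(4122274, Rational(1, 2)) ≈ 2030.3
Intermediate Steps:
Function('W')(o) = Mul(-1, o) (Function('W')(o) = Mul(Mul(2, o), Pow(-2, -1)) = Mul(Mul(2, o), Rational(-1, 2)) = Mul(-1, o))
Function('U')(r, q) = Add(q, r)
Function('Y')(l) = Mul(33, Pow(l, 2)) (Function('Y')(l) = Mul(Mul(-1, l), Add(Mul(-35, l), Add(l, l))) = Mul(Mul(-1, l), Add(Mul(-35, l), Mul(2, l))) = Mul(Mul(-1, l), Mul(-33, l)) = Mul(33, Pow(l, 2)))
Pow(Add(-346718, Function('Y')(Add(-331, -37))), Rational(1, 2)) = Pow(Add(-346718, Mul(33, Pow(Add(-331, -37), 2))), Rational(1, 2)) = Pow(Add(-346718, Mul(33, Pow(-368, 2))), Rational(1, 2)) = Pow(Add(-346718, Mul(33, 135424)), Rational(1, 2)) = Pow(Add(-346718, 4468992), Rational(1, 2)) = Pow(4122274, Rational(1, 2))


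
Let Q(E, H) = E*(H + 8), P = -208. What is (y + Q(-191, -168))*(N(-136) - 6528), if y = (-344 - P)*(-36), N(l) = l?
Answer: -236278784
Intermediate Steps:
Q(E, H) = E*(8 + H)
y = 4896 (y = (-344 - 1*(-208))*(-36) = (-344 + 208)*(-36) = -136*(-36) = 4896)
(y + Q(-191, -168))*(N(-136) - 6528) = (4896 - 191*(8 - 168))*(-136 - 6528) = (4896 - 191*(-160))*(-6664) = (4896 + 30560)*(-6664) = 35456*(-6664) = -236278784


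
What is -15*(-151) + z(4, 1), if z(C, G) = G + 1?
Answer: 2267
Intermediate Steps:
z(C, G) = 1 + G
-15*(-151) + z(4, 1) = -15*(-151) + (1 + 1) = 2265 + 2 = 2267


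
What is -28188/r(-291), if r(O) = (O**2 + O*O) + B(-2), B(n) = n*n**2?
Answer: -14094/84677 ≈ -0.16644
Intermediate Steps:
B(n) = n**3
r(O) = -8 + 2*O**2 (r(O) = (O**2 + O*O) + (-2)**3 = (O**2 + O**2) - 8 = 2*O**2 - 8 = -8 + 2*O**2)
-28188/r(-291) = -28188/(-8 + 2*(-291)**2) = -28188/(-8 + 2*84681) = -28188/(-8 + 169362) = -28188/169354 = -28188*1/169354 = -14094/84677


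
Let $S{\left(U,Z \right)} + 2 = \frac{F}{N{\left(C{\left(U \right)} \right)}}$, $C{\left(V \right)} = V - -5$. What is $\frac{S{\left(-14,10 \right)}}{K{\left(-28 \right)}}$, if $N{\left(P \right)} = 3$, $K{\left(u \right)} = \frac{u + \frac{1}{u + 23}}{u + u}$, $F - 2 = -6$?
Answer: $- \frac{2800}{423} \approx -6.6194$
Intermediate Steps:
$C{\left(V \right)} = 5 + V$ ($C{\left(V \right)} = V + 5 = 5 + V$)
$F = -4$ ($F = 2 - 6 = -4$)
$K{\left(u \right)} = \frac{u + \frac{1}{23 + u}}{2 u}$
$S{\left(U,Z \right)} = - \frac{10}{3}$ ($S{\left(U,Z \right)} = -2 - \frac{4}{3} = - \frac{10}{3}$)
$\frac{S{\left(-14,10 \right)}}{K{\left(-28 \right)}} = - \frac{10}{3 \frac{1 + \left(-28\right)^{2} + 23 \left(-28\right)}{2 \left(-28\right) \left(23 - 28\right)}} = - \frac{10}{3 \cdot \frac{1}{2} \left(- \frac{1}{28}\right) \frac{1}{-5} \left(1 + 784 - 644\right)} = - \frac{10}{3 \cdot \frac{1}{2} \left(- \frac{1}{28}\right) \left(- \frac{1}{5}\right) 141} = - \frac{10}{3 \cdot \frac{141}{280}} = \left(- \frac{10}{3}\right) \frac{280}{141} = - \frac{2800}{423}$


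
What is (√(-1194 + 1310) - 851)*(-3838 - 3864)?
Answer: 6554402 - 15404*√29 ≈ 6.4714e+6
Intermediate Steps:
(√(-1194 + 1310) - 851)*(-3838 - 3864) = (√116 - 851)*(-7702) = (2*√29 - 851)*(-7702) = (-851 + 2*√29)*(-7702) = 6554402 - 15404*√29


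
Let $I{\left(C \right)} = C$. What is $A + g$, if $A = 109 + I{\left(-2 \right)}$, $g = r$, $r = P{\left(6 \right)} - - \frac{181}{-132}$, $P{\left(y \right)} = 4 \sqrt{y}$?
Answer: $\frac{13943}{132} + 4 \sqrt{6} \approx 115.43$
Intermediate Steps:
$r = - \frac{181}{132} + 4 \sqrt{6}$ ($r = 4 \sqrt{6} - - \frac{181}{-132} = 4 \sqrt{6} - \left(-181\right) \left(- \frac{1}{132}\right) = 4 \sqrt{6} - \frac{181}{132} = - \frac{181}{132} + 4 \sqrt{6} \approx 8.4267$)
$g = - \frac{181}{132} + 4 \sqrt{6} \approx 8.4267$
$A = 107$ ($A = 109 - 2 = 107$)
$A + g = 107 - \left(\frac{181}{132} - 4 \sqrt{6}\right) = \frac{13943}{132} + 4 \sqrt{6}$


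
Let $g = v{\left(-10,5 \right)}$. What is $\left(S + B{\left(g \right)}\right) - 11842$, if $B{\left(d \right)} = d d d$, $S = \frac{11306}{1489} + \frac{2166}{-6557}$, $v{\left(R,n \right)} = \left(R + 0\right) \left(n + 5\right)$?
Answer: $- \frac{9878919954798}{9763373} \approx -1.0118 \cdot 10^{6}$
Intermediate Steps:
$v{\left(R,n \right)} = R \left(5 + n\right)$
$g = -100$ ($g = - 10 \left(5 + 5\right) = \left(-10\right) 10 = -100$)
$S = \frac{70908268}{9763373}$ ($S = 11306 \cdot \frac{1}{1489} + 2166 \left(- \frac{1}{6557}\right) = \frac{11306}{1489} - \frac{2166}{6557} = \frac{70908268}{9763373} \approx 7.2627$)
$B{\left(d \right)} = d^{3}$ ($B{\left(d \right)} = d^{2} d = d^{3}$)
$\left(S + B{\left(g \right)}\right) - 11842 = \left(\frac{70908268}{9763373} + \left(-100\right)^{3}\right) - 11842 = \left(\frac{70908268}{9763373} - 1000000\right) - 11842 = - \frac{9763302091732}{9763373} - 11842 = - \frac{9878919954798}{9763373}$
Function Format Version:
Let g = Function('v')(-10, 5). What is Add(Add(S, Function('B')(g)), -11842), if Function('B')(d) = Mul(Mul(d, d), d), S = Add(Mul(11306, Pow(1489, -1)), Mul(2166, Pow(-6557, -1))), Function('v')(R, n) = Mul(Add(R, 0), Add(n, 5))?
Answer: Rational(-9878919954798, 9763373) ≈ -1.0118e+6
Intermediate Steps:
Function('v')(R, n) = Mul(R, Add(5, n))
g = -100 (g = Mul(-10, Add(5, 5)) = Mul(-10, 10) = -100)
S = Rational(70908268, 9763373) (S = Add(Mul(11306, Rational(1, 1489)), Mul(2166, Rational(-1, 6557))) = Add(Rational(11306, 1489), Rational(-2166, 6557)) = Rational(70908268, 9763373) ≈ 7.2627)
Function('B')(d) = Pow(d, 3) (Function('B')(d) = Mul(Pow(d, 2), d) = Pow(d, 3))
Add(Add(S, Function('B')(g)), -11842) = Add(Add(Rational(70908268, 9763373), Pow(-100, 3)), -11842) = Add(Add(Rational(70908268, 9763373), -1000000), -11842) = Add(Rational(-9763302091732, 9763373), -11842) = Rational(-9878919954798, 9763373)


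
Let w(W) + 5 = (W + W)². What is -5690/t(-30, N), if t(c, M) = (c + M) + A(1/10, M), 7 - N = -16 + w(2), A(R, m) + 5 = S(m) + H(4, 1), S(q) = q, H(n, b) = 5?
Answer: 2845/3 ≈ 948.33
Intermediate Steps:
w(W) = -5 + 4*W² (w(W) = -5 + (W + W)² = -5 + (2*W)² = -5 + 4*W²)
A(R, m) = m (A(R, m) = -5 + (m + 5) = -5 + (5 + m) = m)
N = 12 (N = 7 - (-16 + (-5 + 4*2²)) = 7 - (-16 + (-5 + 4*4)) = 7 - (-16 + (-5 + 16)) = 7 - (-16 + 11) = 7 - 1*(-5) = 7 + 5 = 12)
t(c, M) = c + 2*M (t(c, M) = (c + M) + M = (M + c) + M = c + 2*M)
-5690/t(-30, N) = -5690/(-30 + 2*12) = -5690/(-30 + 24) = -5690/(-6) = -5690*(-⅙) = 2845/3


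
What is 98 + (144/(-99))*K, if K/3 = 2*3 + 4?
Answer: 598/11 ≈ 54.364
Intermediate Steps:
K = 30 (K = 3*(2*3 + 4) = 3*(6 + 4) = 3*10 = 30)
98 + (144/(-99))*K = 98 + (144/(-99))*30 = 98 + (144*(-1/99))*30 = 98 - 16/11*30 = 98 - 480/11 = 598/11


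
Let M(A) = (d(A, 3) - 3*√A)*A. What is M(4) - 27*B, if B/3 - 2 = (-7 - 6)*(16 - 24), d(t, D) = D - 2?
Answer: -8606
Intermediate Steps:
d(t, D) = -2 + D
M(A) = A*(1 - 3*√A) (M(A) = ((-2 + 3) - 3*√A)*A = (1 - 3*√A)*A = A*(1 - 3*√A))
B = 318 (B = 6 + 3*((-7 - 6)*(16 - 24)) = 6 + 3*(-13*(-8)) = 6 + 3*104 = 6 + 312 = 318)
M(4) - 27*B = (4 - 3*4^(3/2)) - 27*318 = (4 - 3*8) - 8586 = (4 - 24) - 8586 = -20 - 8586 = -8606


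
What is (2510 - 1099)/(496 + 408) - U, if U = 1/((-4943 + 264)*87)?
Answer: 574380907/367993992 ≈ 1.5608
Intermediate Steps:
U = -1/407073 (U = (1/87)/(-4679) = -1/4679*1/87 = -1/407073 ≈ -2.4566e-6)
(2510 - 1099)/(496 + 408) - U = (2510 - 1099)/(496 + 408) - 1*(-1/407073) = 1411/904 + 1/407073 = 574380907/367993992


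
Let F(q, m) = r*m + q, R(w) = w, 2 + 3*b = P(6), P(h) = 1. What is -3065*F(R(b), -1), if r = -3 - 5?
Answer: -70495/3 ≈ -23498.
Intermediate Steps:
b = -1/3 (b = -2/3 + (1/3)*1 = -2/3 + 1/3 = -1/3 ≈ -0.33333)
r = -8
F(q, m) = q - 8*m (F(q, m) = -8*m + q = q - 8*m)
-3065*F(R(b), -1) = -3065*(-1/3 - 8*(-1)) = -3065*(-1/3 + 8) = -3065*23/3 = -70495/3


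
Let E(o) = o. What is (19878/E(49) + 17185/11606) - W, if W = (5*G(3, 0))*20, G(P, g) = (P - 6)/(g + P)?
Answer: 41202219/81242 ≈ 507.15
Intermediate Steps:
G(P, g) = (-6 + P)/(P + g)
W = -100 (W = (5*((-6 + 3)/(3 + 0)))*20 = (5*(-3/3))*20 = (5*((⅓)*(-3)))*20 = (5*(-1))*20 = -5*20 = -100)
(19878/E(49) + 17185/11606) - W = (19878/49 + 17185/11606) - 1*(-100) = (19878*(1/49) + 17185*(1/11606)) + 100 = (19878/49 + 2455/1658) + 100 = 33078019/81242 + 100 = 41202219/81242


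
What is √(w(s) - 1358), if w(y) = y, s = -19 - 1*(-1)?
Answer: 4*I*√86 ≈ 37.094*I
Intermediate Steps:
s = -18 (s = -19 + 1 = -18)
√(w(s) - 1358) = √(-18 - 1358) = √(-1376) = 4*I*√86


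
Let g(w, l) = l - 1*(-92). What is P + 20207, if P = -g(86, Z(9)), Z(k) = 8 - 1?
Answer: 20108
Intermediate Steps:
Z(k) = 7
g(w, l) = 92 + l (g(w, l) = l + 92 = 92 + l)
P = -99 (P = -(92 + 7) = -1*99 = -99)
P + 20207 = -99 + 20207 = 20108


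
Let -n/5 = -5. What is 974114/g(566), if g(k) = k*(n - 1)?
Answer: 487057/6792 ≈ 71.710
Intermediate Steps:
n = 25 (n = -5*(-5) = 25)
g(k) = 24*k (g(k) = k*(25 - 1) = k*24 = 24*k)
974114/g(566) = 974114/((24*566)) = 974114/13584 = 974114*(1/13584) = 487057/6792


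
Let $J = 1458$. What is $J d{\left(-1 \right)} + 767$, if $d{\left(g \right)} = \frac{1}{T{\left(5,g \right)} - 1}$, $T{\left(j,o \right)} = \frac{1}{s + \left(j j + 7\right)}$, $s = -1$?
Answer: $- \frac{3698}{5} \approx -739.6$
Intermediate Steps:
$T{\left(j,o \right)} = \frac{1}{6 + j^{2}}$ ($T{\left(j,o \right)} = \frac{1}{-1 + \left(j j + 7\right)} = \frac{1}{-1 + \left(j^{2} + 7\right)} = \frac{1}{-1 + \left(7 + j^{2}\right)} = \frac{1}{6 + j^{2}}$)
$d{\left(g \right)} = - \frac{31}{30}$ ($d{\left(g \right)} = \frac{1}{\frac{1}{6 + 5^{2}} - 1} = \frac{1}{\frac{1}{6 + 25} - 1} = \frac{1}{\frac{1}{31} - 1} = \frac{1}{- \frac{30}{31}} = - \frac{31}{30}$)
$J d{\left(-1 \right)} + 767 = 1458 \left(- \frac{31}{30}\right) + 767 = - \frac{7533}{5} + 767 = - \frac{3698}{5}$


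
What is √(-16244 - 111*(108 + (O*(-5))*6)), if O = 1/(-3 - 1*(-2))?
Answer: I*√31562 ≈ 177.66*I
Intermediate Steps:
O = -1 (O = 1/(-3 + 2) = 1/(-1) = -1)
√(-16244 - 111*(108 + (O*(-5))*6)) = √(-16244 - 111*(108 - 1*(-5)*6)) = √(-16244 - 111*(108 + 5*6)) = √(-16244 - 111*(108 + 30)) = √(-16244 - 111*138) = √(-16244 - 15318) = √(-31562) = I*√31562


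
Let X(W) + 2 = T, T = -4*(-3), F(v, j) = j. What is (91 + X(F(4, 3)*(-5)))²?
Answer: 10201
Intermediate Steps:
T = 12
X(W) = 10 (X(W) = -2 + 12 = 10)
(91 + X(F(4, 3)*(-5)))² = (91 + 10)² = 101² = 10201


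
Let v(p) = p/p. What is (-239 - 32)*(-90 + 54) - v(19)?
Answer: 9755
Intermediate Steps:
v(p) = 1
(-239 - 32)*(-90 + 54) - v(19) = (-239 - 32)*(-90 + 54) - 1*1 = -271*(-36) - 1 = 9756 - 1 = 9755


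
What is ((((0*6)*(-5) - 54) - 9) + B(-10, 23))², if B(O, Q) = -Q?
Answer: 7396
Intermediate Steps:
((((0*6)*(-5) - 54) - 9) + B(-10, 23))² = ((((0*6)*(-5) - 54) - 9) - 1*23)² = (((0*(-5) - 54) - 9) - 23)² = (((0 - 54) - 9) - 23)² = ((-54 - 9) - 23)² = (-63 - 23)² = (-86)² = 7396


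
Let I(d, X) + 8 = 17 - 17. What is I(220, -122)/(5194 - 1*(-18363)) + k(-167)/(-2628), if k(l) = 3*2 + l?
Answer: 3771653/61907796 ≈ 0.060924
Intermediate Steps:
I(d, X) = -8 (I(d, X) = -8 + (17 - 17) = -8 + 0 = -8)
k(l) = 6 + l
I(220, -122)/(5194 - 1*(-18363)) + k(-167)/(-2628) = -8/(5194 - 1*(-18363)) + (6 - 167)/(-2628) = -8/(5194 + 18363) - 161*(-1/2628) = -8/23557 + 161/2628 = 3771653/61907796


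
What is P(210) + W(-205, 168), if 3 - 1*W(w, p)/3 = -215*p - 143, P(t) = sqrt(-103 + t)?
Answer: 108798 + sqrt(107) ≈ 1.0881e+5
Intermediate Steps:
W(w, p) = 438 + 645*p (W(w, p) = 9 - 3*(-215*p - 143) = 9 - 3*(-143 - 215*p) = 9 + (429 + 645*p) = 438 + 645*p)
P(210) + W(-205, 168) = sqrt(-103 + 210) + (438 + 645*168) = sqrt(107) + (438 + 108360) = sqrt(107) + 108798 = 108798 + sqrt(107)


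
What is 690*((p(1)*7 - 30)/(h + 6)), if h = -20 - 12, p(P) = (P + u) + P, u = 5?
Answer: -6555/13 ≈ -504.23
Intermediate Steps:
p(P) = 5 + 2*P (p(P) = (P + 5) + P = (5 + P) + P = 5 + 2*P)
h = -32
690*((p(1)*7 - 30)/(h + 6)) = 690*(((5 + 2*1)*7 - 30)/(-32 + 6)) = 690*(((5 + 2)*7 - 30)/(-26)) = 690*((7*7 - 30)*(-1/26)) = 690*((49 - 30)*(-1/26)) = 690*(19*(-1/26)) = 690*(-19/26) = -6555/13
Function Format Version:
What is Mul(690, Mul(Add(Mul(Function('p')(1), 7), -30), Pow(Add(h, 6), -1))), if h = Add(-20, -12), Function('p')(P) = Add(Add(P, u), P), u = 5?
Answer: Rational(-6555, 13) ≈ -504.23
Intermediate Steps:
Function('p')(P) = Add(5, Mul(2, P)) (Function('p')(P) = Add(Add(P, 5), P) = Add(Add(5, P), P) = Add(5, Mul(2, P)))
h = -32
Mul(690, Mul(Add(Mul(Function('p')(1), 7), -30), Pow(Add(h, 6), -1))) = Mul(690, Mul(Add(Mul(Add(5, Mul(2, 1)), 7), -30), Pow(Add(-32, 6), -1))) = Mul(690, Mul(Add(Mul(Add(5, 2), 7), -30), Pow(-26, -1))) = Mul(690, Mul(Add(Mul(7, 7), -30), Rational(-1, 26))) = Mul(690, Mul(Add(49, -30), Rational(-1, 26))) = Mul(690, Mul(19, Rational(-1, 26))) = Mul(690, Rational(-19, 26)) = Rational(-6555, 13)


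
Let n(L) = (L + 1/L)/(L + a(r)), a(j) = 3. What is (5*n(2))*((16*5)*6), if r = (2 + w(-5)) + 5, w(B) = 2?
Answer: 1200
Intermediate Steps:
r = 9 (r = (2 + 2) + 5 = 4 + 5 = 9)
n(L) = (L + 1/L)/(3 + L) (n(L) = (L + 1/L)/(L + 3) = (L + 1/L)/(3 + L))
(5*n(2))*((16*5)*6) = (5*((1 + 2²)/(2*(3 + 2))))*((16*5)*6) = (5*((½)*(1 + 4)/5))*(80*6) = (5*((½)*(⅕)*5))*480 = (5*(½))*480 = (5/2)*480 = 1200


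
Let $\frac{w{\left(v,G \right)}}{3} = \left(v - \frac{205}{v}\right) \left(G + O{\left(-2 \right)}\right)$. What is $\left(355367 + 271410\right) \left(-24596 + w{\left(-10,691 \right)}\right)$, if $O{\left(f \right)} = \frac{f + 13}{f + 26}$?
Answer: $- \frac{28230662857}{16} \approx -1.7644 \cdot 10^{9}$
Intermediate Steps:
$O{\left(f \right)} = \frac{13 + f}{26 + f}$
$w{\left(v,G \right)} = 3 \left(\frac{11}{24} + G\right) \left(v - \frac{205}{v}\right)$ ($w{\left(v,G \right)} = 3 \left(v - \frac{205}{v}\right) \left(G + \frac{13 - 2}{26 - 2}\right) = 3 \left(v - \frac{205}{v}\right) \left(G + \frac{1}{24} \cdot 11\right) = 3 \left(v - \frac{205}{v}\right) \left(G + \frac{11}{24}\right) = 3 \left(v - \frac{205}{v}\right) \left(\frac{11}{24} + G\right) = 3 \left(\frac{11}{24} + G\right) \left(v - \frac{205}{v}\right)$)
$\left(355367 + 271410\right) \left(-24596 + w{\left(-10,691 \right)}\right) = \left(355367 + 271410\right) \left(-24596 + \frac{-2255 - 3399720 + \left(-10\right)^{2} \left(11 + 24 \cdot 691\right)}{8 \left(-10\right)}\right) = 626777 \left(-24596 + \frac{1}{8} \left(- \frac{1}{10}\right) \left(-2255 - 3399720 + 100 \left(11 + 16584\right)\right)\right) = 626777 \left(-24596 + \frac{1}{8} \left(- \frac{1}{10}\right) \left(-2255 - 3399720 + 100 \cdot 16595\right)\right) = 626777 \left(-24596 + \frac{1}{8} \left(- \frac{1}{10}\right) \left(-2255 - 3399720 + 1659500\right)\right) = 626777 \left(-24596 + \frac{1}{8} \left(- \frac{1}{10}\right) \left(-1742475\right)\right) = 626777 \left(-24596 + \frac{348495}{16}\right) = 626777 \left(- \frac{45041}{16}\right) = - \frac{28230662857}{16}$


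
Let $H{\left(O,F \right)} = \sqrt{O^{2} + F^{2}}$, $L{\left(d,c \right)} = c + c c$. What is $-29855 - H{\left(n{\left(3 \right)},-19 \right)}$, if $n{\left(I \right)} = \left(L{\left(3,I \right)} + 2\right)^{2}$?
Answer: $-29855 - \sqrt{38777} \approx -30052.0$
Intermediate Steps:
$L{\left(d,c \right)} = c + c^{2}$
$n{\left(I \right)} = \left(2 + I \left(1 + I\right)\right)^{2}$ ($n{\left(I \right)} = \left(I \left(1 + I\right) + 2\right)^{2} = \left(2 + I \left(1 + I\right)\right)^{2}$)
$H{\left(O,F \right)} = \sqrt{F^{2} + O^{2}}$
$-29855 - H{\left(n{\left(3 \right)},-19 \right)} = -29855 - \sqrt{\left(-19\right)^{2} + \left(\left(2 + 3 \left(1 + 3\right)\right)^{2}\right)^{2}} = -29855 - \sqrt{361 + \left(\left(2 + 3 \cdot 4\right)^{2}\right)^{2}} = -29855 - \sqrt{361 + \left(\left(2 + 12\right)^{2}\right)^{2}} = -29855 - \sqrt{361 + \left(14^{2}\right)^{2}} = -29855 - \sqrt{361 + 196^{2}} = -29855 - \sqrt{361 + 38416} = -29855 - \sqrt{38777}$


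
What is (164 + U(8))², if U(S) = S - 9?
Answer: 26569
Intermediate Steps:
U(S) = -9 + S
(164 + U(8))² = (164 + (-9 + 8))² = (164 - 1)² = 163² = 26569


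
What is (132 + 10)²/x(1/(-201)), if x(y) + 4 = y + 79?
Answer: 2026482/7537 ≈ 268.87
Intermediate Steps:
x(y) = 75 + y (x(y) = -4 + (y + 79) = -4 + (79 + y) = 75 + y)
(132 + 10)²/x(1/(-201)) = (132 + 10)²/(75 + 1/(-201)) = 142²/(75 - 1/201) = 20164/(15074/201) = 20164*(201/15074) = 2026482/7537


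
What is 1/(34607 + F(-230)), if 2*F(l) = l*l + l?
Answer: 1/60942 ≈ 1.6409e-5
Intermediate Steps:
F(l) = l/2 + l**2/2 (F(l) = (l*l + l)/2 = (l**2 + l)/2 = (l + l**2)/2 = l/2 + l**2/2)
1/(34607 + F(-230)) = 1/(34607 + (1/2)*(-230)*(1 - 230)) = 1/(34607 + (1/2)*(-230)*(-229)) = 1/(34607 + 26335) = 1/60942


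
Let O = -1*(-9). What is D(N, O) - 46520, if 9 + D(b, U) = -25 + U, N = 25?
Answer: -46545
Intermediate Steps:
O = 9
D(b, U) = -34 + U (D(b, U) = -9 + (-25 + U) = -34 + U)
D(N, O) - 46520 = (-34 + 9) - 46520 = -25 - 46520 = -46545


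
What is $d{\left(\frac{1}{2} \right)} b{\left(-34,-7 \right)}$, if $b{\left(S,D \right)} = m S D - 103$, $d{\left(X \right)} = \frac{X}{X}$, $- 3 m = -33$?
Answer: $2515$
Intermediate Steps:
$m = 11$ ($m = \left(- \frac{1}{3}\right) \left(-33\right) = 11$)
$d{\left(X \right)} = 1$
$b{\left(S,D \right)} = -103 + 11 D S$ ($b{\left(S,D \right)} = 11 S D - 103 = 11 D S - 103 = -103 + 11 D S$)
$d{\left(\frac{1}{2} \right)} b{\left(-34,-7 \right)} = 1 \left(-103 + 11 \left(-7\right) \left(-34\right)\right) = 1 \left(-103 + 2618\right) = 1 \cdot 2515 = 2515$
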